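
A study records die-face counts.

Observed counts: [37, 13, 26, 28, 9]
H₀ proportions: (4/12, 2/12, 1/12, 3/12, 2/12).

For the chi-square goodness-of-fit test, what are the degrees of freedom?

degrees of freedom = 4

df = k − 1 = 5 − 1 = 4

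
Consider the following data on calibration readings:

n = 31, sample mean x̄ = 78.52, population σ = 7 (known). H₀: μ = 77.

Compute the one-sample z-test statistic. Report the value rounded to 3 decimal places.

SE = σ/√n = 7/√31 = 1.2572
z = (x̄−μ₀)/SE = (78.52−77)/1.2572 = 1.2090

test statistic = 1.209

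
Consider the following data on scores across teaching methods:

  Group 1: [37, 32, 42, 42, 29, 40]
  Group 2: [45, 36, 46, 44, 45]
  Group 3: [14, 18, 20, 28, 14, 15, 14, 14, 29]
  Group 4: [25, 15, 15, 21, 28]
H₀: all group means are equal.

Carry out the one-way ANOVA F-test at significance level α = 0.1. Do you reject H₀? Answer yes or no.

reject H₀: yes

Group means [37.00, 43.20, 18.44, 20.80], grand mean 28.320
SSB = Σnᵢ(x̄ᵢ−x̄)² = 2719.618; SSW = ΣΣ(x−x̄ᵢ)² = 647.822
MSB = 2719.618/3 = 906.5393; MSW = 647.822/21 = 30.8487
F = MSB/MSW = 29.3866
df = (3, 21)
p-value (upper-tail) = 0.00000
At α=0.1: p < α → reject H₀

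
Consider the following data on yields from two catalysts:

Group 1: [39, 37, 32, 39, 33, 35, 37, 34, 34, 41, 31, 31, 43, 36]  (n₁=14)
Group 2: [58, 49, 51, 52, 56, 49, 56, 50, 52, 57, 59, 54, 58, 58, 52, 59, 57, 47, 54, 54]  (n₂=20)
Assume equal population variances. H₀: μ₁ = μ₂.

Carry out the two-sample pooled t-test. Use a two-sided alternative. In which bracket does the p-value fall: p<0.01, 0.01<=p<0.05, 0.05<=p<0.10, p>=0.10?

p-value bracket: p<0.01

x̄₁=35.857, s₁=3.697, n₁=14
x̄₂=54.100, s₂=3.698, n₂=20
s_p² = [13·3.697² + 19·3.698²]/32 = 13.6723
SE = √(s_p²·(1/14+1/20)) = 1.2885
t = (35.857−54.100)/1.2885 = -14.1583
df = 32
p-value (two-sided) = 0.00000
→ bracket: p<0.01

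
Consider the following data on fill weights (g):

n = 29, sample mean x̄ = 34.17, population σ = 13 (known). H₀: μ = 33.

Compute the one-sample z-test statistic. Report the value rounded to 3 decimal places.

test statistic = 0.485

SE = σ/√n = 13/√29 = 2.4140
z = (x̄−μ₀)/SE = (34.17−33)/2.4140 = 0.4847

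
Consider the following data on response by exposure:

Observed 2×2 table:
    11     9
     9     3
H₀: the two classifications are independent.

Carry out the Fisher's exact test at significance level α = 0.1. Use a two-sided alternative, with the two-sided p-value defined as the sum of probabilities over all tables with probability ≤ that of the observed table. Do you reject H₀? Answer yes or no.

Margins: r₁=20, r₂=12, c₁=20, c₂=12, n=32
p_obs = C(20,11)·C(12,9)/C(32,20); sum pmf over tables with pmf ≤ p_obs
p-value (two-sided) = 0.45193
At α=0.1: p ≥ α → fail to reject H₀

reject H₀: no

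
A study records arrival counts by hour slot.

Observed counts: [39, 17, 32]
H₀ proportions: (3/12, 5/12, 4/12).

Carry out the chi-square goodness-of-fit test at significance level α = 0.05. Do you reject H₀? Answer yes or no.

n = 88; E_i = n·p_i = [22.00, 36.67, 29.33]
χ² = (39−22.00)²/22.00 + (17−36.67)²/36.67 + (32−29.33)²/29.33 = 23.9273
df = 2
p-value (upper-tail) = 0.00001
At α=0.05: p < α → reject H₀

reject H₀: yes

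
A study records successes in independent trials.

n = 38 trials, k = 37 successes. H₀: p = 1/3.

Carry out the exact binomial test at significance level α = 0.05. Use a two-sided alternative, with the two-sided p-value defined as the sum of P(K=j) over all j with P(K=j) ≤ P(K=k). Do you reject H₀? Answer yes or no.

Exact binomial: n=38, k=37, p₀=1/3=0.3333
P(X=j) = C(n,j)·p₀^j·(1−p₀)^(n−j); p = Σ P(X=j) over j with P(X=j) ≤ P(X=37)
p-value (two-sided) = 0.00000
At α=0.05: p < α → reject H₀

reject H₀: yes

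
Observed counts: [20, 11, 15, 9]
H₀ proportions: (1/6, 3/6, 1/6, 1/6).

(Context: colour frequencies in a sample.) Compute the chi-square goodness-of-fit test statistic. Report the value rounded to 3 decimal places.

n = 55; E_i = n·p_i = [9.17, 27.50, 9.17, 9.17]
χ² = (20−9.17)²/9.17 + (11−27.50)²/27.50 + (15−9.17)²/9.17 + (9−9.17)²/9.17 = 26.4182
df = 3

test statistic = 26.418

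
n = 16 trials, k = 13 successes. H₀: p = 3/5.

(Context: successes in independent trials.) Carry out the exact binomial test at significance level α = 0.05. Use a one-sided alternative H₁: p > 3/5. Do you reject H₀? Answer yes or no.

reject H₀: no

Exact binomial: n=16, k=13, p₀=3/5=0.6000
P(X≥13) from Σ C(n,i)·p₀^i·(1−p₀)^(n−i)
p-value (one-sided, H₁ greater) = 0.06515
At α=0.05: p ≥ α → fail to reject H₀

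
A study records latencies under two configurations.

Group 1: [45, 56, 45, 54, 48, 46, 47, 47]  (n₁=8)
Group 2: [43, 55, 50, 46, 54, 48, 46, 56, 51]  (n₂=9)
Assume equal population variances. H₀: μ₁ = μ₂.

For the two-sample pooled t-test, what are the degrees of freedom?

df = n₁ + n₂ − 2 = 8 + 9 − 2 = 15

degrees of freedom = 15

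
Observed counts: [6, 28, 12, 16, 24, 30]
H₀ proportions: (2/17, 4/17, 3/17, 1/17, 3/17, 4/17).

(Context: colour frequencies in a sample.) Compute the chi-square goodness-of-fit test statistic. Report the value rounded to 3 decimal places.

n = 116; E_i = n·p_i = [13.65, 27.29, 20.47, 6.82, 20.47, 27.29]
χ² = (6−13.65)²/13.65 + (28−27.29)²/27.29 + (12−20.47)²/20.47 + (16−6.82)²/6.82 + (24−20.47)²/20.47 + (30−27.29)²/27.29 = 21.0259
df = 5

test statistic = 21.026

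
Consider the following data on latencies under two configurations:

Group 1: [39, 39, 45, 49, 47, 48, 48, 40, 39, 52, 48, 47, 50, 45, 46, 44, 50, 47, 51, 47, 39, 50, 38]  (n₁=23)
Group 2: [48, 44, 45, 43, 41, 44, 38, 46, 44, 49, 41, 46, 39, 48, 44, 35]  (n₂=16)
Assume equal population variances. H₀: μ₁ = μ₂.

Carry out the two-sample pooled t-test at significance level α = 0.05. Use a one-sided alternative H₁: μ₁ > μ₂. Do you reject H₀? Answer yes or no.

x̄₁=45.565, s₁=4.430, n₁=23
x̄₂=43.438, s₂=3.847, n₂=16
s_p² = [22·4.430² + 15·3.847²]/37 = 17.6646
SE = √(s_p²·(1/23+1/16)) = 1.3682
t = (45.565−43.438)/1.3682 = 1.5551
df = 37
p-value (one-sided, H₁ greater) = 0.06422
At α=0.05: p ≥ α → fail to reject H₀

reject H₀: no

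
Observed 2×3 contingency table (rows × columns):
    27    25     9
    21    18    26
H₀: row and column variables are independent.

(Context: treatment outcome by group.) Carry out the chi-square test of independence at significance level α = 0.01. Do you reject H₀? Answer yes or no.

Row totals [61, 65], col totals [48, 43, 35], n=126
χ² = (27−23.24)²/23.24 + (25−20.82)²/20.82 + (9−16.94)²/16.94 + (21−24.76)²/24.76 + (18−22.18)²/22.18 + (26−18.06)²/18.06 = 10.0298
df = 2
p-value (upper-tail) = 0.00664
At α=0.01: p < α → reject H₀

reject H₀: yes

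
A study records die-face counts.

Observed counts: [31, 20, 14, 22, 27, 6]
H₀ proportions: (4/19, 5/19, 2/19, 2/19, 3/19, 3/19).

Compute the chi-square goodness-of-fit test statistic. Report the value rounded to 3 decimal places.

test statistic = 24.915

n = 120; E_i = n·p_i = [25.26, 31.58, 12.63, 12.63, 18.95, 18.95]
χ² = (31−25.26)²/25.26 + (20−31.58)²/31.58 + (14−12.63)²/12.63 + (22−12.63)²/12.63 + (27−18.95)²/18.95 + (6−18.95)²/18.95 = 24.9146
df = 5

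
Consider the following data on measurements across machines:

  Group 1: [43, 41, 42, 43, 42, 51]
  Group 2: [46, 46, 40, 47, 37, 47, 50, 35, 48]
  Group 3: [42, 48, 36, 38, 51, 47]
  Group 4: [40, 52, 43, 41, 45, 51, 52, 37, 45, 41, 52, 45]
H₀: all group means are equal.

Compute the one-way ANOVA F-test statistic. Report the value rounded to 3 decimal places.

Group means [43.67, 44.00, 43.67, 45.33], grand mean 44.364
SSB = Σnᵢ(x̄ᵢ−x̄)² = 18.303; SSW = ΣΣ(x−x̄ᵢ)² = 775.333
MSB = 18.303/3 = 6.1010; MSW = 775.333/29 = 26.7356
F = MSB/MSW = 0.2282
df = (3, 29)

test statistic = 0.228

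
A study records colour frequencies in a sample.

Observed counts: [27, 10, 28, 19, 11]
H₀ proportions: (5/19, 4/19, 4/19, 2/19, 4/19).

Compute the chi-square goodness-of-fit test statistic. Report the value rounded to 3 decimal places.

n = 95; E_i = n·p_i = [25.00, 20.00, 20.00, 10.00, 20.00]
χ² = (27−25.00)²/25.00 + (10−20.00)²/20.00 + (28−20.00)²/20.00 + (19−10.00)²/10.00 + (11−20.00)²/20.00 = 20.5100
df = 4

test statistic = 20.510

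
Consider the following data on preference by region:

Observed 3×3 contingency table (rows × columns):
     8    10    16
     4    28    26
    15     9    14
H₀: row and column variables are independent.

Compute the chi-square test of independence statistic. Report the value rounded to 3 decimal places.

test statistic = 16.829

Row totals [34, 58, 38], col totals [27, 47, 56], n=130
χ² = (8−7.06)²/7.06 + (10−12.29)²/12.29 + (16−14.65)²/14.65 + (4−12.05)²/12.05 + (28−20.97)²/20.97 + (26−24.98)²/24.98 + (15−7.89)²/7.89 + (9−13.74)²/13.74 + (14−16.37)²/16.37 = 16.8286
df = 4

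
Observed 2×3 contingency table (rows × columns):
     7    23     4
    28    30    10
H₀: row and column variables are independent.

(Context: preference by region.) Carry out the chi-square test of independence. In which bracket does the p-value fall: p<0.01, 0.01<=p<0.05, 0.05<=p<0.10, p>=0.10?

Row totals [34, 68], col totals [35, 53, 14], n=102
χ² = (7−11.67)²/11.67 + (23−17.67)²/17.67 + (4−4.67)²/4.67 + (28−23.33)²/23.33 + (30−35.33)²/35.33 + (10−9.33)²/9.33 = 5.3580
df = 2
p-value (upper-tail) = 0.06863
→ bracket: 0.05<=p<0.10

p-value bracket: 0.05<=p<0.10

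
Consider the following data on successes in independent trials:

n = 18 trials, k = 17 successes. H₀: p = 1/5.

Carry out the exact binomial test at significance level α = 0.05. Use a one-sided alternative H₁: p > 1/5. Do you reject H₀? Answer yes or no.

reject H₀: yes

Exact binomial: n=18, k=17, p₀=1/5=0.2000
P(X≥17) from Σ C(n,i)·p₀^i·(1−p₀)^(n−i)
p-value (one-sided, H₁ greater) = 0.00000
At α=0.05: p < α → reject H₀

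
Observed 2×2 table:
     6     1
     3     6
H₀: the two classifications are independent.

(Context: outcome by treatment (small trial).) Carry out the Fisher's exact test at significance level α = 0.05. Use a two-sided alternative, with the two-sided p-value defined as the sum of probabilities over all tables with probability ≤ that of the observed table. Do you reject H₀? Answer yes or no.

reject H₀: no

Margins: r₁=7, r₂=9, c₁=9, c₂=7, n=16
p_obs = C(7,6)·C(9,3)/C(16,9); sum pmf over tables with pmf ≤ p_obs
p-value (two-sided) = 0.06014
At α=0.05: p ≥ α → fail to reject H₀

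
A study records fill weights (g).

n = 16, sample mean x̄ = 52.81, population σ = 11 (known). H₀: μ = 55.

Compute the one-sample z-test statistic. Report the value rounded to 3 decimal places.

SE = σ/√n = 11/√16 = 2.7500
z = (x̄−μ₀)/SE = (52.81−55)/2.7500 = -0.7964

test statistic = -0.796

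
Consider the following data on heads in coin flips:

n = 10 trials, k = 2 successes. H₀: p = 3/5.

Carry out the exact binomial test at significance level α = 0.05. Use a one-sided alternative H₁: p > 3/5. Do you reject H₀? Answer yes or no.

reject H₀: no

Exact binomial: n=10, k=2, p₀=3/5=0.6000
P(X≥2) from Σ C(n,i)·p₀^i·(1−p₀)^(n−i)
p-value (one-sided, H₁ greater) = 0.99832
At α=0.05: p ≥ α → fail to reject H₀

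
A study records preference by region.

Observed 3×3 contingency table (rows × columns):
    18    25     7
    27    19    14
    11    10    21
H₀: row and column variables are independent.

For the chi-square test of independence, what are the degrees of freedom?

degrees of freedom = 4

df = (r−1)(c−1) = (3−1)·(3−1) = 4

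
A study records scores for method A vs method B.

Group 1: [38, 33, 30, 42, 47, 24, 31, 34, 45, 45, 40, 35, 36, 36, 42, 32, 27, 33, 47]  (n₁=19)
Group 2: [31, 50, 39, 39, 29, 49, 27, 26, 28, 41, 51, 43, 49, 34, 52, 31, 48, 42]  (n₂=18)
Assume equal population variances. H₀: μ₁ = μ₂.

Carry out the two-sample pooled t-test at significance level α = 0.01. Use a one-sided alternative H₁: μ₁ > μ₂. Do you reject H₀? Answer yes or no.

reject H₀: no

x̄₁=36.684, s₁=6.717, n₁=19
x̄₂=39.389, s₂=9.166, n₂=18
s_p² = [18·6.717² + 17·9.166²]/35 = 64.0109
SE = √(s_p²·(1/19+1/18)) = 2.6316
t = (36.684−39.389)/2.6316 = -1.0278
df = 35
p-value (one-sided, H₁ greater) = 0.84445
At α=0.01: p ≥ α → fail to reject H₀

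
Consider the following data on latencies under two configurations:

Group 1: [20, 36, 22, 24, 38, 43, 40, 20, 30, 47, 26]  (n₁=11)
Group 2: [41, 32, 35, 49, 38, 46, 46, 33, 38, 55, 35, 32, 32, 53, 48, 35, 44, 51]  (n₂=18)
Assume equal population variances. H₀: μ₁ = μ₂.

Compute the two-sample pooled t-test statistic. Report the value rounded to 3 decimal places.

x̄₁=31.455, s₁=9.751, n₁=11
x̄₂=41.278, s₂=7.835, n₂=18
s_p² = [10·9.751² + 17·7.835²]/27 = 73.8644
SE = √(s_p²·(1/11+1/18)) = 3.2892
t = (31.455−41.278)/3.2892 = -2.9866
df = 27

test statistic = -2.987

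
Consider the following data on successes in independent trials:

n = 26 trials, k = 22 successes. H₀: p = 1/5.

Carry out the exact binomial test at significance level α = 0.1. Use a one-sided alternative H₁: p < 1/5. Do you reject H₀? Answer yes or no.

reject H₀: no

Exact binomial: n=26, k=22, p₀=1/5=0.2000
P(X≤22) from Σ C(n,i)·p₀^i·(1−p₀)^(n−i)
p-value (one-sided, H₁ less) = 1.00000
At α=0.1: p ≥ α → fail to reject H₀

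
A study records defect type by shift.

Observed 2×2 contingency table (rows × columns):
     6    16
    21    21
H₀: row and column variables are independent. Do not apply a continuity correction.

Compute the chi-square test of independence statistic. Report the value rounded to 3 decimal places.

test statistic = 3.058

Row totals [22, 42], col totals [27, 37], n=64
χ² = (6−9.28)²/9.28 + (16−12.72)²/12.72 + (21−17.72)²/17.72 + (21−24.28)²/24.28 = 3.0576
df = 1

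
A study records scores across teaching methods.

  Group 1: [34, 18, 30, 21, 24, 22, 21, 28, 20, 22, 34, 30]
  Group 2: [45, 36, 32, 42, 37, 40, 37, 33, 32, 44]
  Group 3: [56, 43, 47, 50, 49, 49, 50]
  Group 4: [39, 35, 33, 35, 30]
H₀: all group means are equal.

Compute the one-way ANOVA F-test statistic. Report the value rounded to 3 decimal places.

test statistic = 37.880

Group means [25.33, 37.80, 49.14, 34.40], grand mean 35.235
SSB = Σnᵢ(x̄ᵢ−x̄)² = 2599.794; SSW = ΣΣ(x−x̄ᵢ)² = 686.324
MSB = 2599.794/3 = 866.5979; MSW = 686.324/30 = 22.8775
F = MSB/MSW = 37.8800
df = (3, 30)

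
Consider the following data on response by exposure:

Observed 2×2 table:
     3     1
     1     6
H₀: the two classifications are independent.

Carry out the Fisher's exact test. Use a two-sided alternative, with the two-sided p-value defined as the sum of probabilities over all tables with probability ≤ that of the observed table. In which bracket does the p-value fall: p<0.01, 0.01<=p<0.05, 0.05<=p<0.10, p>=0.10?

Margins: r₁=4, r₂=7, c₁=4, c₂=7, n=11
p_obs = C(4,3)·C(7,1)/C(11,4); sum pmf over tables with pmf ≤ p_obs
p-value (two-sided) = 0.08788
→ bracket: 0.05<=p<0.10

p-value bracket: 0.05<=p<0.10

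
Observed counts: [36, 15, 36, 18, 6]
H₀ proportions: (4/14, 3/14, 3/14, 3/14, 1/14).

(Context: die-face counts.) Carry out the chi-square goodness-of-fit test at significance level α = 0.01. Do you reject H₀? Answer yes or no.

reject H₀: no

n = 111; E_i = n·p_i = [31.71, 23.79, 23.79, 23.79, 7.93]
χ² = (36−31.71)²/31.71 + (15−23.79)²/23.79 + (36−23.79)²/23.79 + (18−23.79)²/23.79 + (6−7.93)²/7.93 = 11.9730
df = 4
p-value (upper-tail) = 0.01755
At α=0.01: p ≥ α → fail to reject H₀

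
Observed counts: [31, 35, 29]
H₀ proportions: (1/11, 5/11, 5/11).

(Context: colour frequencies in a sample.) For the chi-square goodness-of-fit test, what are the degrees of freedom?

degrees of freedom = 2

df = k − 1 = 3 − 1 = 2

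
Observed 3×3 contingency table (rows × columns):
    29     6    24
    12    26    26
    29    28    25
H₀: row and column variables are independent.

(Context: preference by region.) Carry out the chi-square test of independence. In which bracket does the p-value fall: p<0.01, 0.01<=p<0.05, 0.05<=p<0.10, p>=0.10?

p-value bracket: p<0.01

Row totals [59, 64, 82], col totals [70, 60, 75], n=205
χ² = (29−20.15)²/20.15 + (6−17.27)²/17.27 + (24−21.59)²/21.59 + (12−21.85)²/21.85 + (26−18.73)²/18.73 + (26−23.41)²/23.41 + (29−28.00)²/28.00 + (28−24.00)²/24.00 + (25−30.00)²/30.00 = 20.5984
df = 4
p-value (upper-tail) = 0.00038
→ bracket: p<0.01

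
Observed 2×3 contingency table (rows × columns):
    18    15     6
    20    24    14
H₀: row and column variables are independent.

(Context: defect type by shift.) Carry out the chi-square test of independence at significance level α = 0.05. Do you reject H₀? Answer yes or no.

Row totals [39, 58], col totals [38, 39, 20], n=97
χ² = (18−15.28)²/15.28 + (15−15.68)²/15.68 + (6−8.04)²/8.04 + (20−22.72)²/22.72 + (24−23.32)²/23.32 + (14−11.96)²/11.96 = 1.7268
df = 2
p-value (upper-tail) = 0.42173
At α=0.05: p ≥ α → fail to reject H₀

reject H₀: no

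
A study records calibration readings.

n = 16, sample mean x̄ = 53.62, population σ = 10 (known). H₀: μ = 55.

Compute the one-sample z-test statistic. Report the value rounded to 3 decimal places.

SE = σ/√n = 10/√16 = 2.5000
z = (x̄−μ₀)/SE = (53.62−55)/2.5000 = -0.5520

test statistic = -0.552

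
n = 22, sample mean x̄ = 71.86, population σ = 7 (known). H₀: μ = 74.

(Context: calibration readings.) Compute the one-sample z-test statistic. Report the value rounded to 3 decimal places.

test statistic = -1.434

SE = σ/√n = 7/√22 = 1.4924
z = (x̄−μ₀)/SE = (71.86−74)/1.4924 = -1.4339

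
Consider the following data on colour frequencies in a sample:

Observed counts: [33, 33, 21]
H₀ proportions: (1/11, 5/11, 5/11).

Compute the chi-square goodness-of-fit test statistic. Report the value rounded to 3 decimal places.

n = 87; E_i = n·p_i = [7.91, 39.55, 39.55]
χ² = (33−7.91)²/7.91 + (33−39.55)²/39.55 + (21−39.55)²/39.55 = 89.3793
df = 2

test statistic = 89.379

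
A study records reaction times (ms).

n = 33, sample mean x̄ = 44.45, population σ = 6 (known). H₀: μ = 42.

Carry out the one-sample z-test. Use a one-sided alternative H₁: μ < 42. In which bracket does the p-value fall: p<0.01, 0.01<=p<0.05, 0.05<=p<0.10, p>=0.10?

SE = σ/√n = 6/√33 = 1.0445
z = (x̄−μ₀)/SE = (44.45−42)/1.0445 = 2.3457
p-value (one-sided, H₁ less) = 0.99050
→ bracket: p>=0.10

p-value bracket: p>=0.10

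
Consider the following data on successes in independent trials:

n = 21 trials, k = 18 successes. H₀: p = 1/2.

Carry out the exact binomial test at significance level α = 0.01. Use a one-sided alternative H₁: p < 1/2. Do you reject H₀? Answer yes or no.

Exact binomial: n=21, k=18, p₀=1/2=0.5000
P(X≤18) from Σ C(n,i)·p₀^i·(1−p₀)^(n−i)
p-value (one-sided, H₁ less) = 0.99989
At α=0.01: p ≥ α → fail to reject H₀

reject H₀: no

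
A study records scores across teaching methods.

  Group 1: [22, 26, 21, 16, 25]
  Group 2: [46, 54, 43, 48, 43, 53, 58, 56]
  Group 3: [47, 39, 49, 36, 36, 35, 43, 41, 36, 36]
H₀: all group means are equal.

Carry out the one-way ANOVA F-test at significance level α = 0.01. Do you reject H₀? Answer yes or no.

reject H₀: yes

Group means [22.00, 50.12, 39.80], grand mean 39.522
SSB = Σnᵢ(x̄ᵢ−x̄)² = 2435.264; SSW = ΣΣ(x−x̄ᵢ)² = 534.475
MSB = 2435.264/2 = 1217.6321; MSW = 534.475/20 = 26.7238
F = MSB/MSW = 45.5637
df = (2, 20)
p-value (upper-tail) = 0.00000
At α=0.01: p < α → reject H₀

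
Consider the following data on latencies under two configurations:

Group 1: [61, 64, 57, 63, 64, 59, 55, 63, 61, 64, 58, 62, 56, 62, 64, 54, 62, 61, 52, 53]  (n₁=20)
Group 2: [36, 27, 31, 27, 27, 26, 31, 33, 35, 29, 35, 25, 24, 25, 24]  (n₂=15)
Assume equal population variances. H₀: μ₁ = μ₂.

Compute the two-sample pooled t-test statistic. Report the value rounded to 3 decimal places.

x̄₁=59.750, s₁=3.972, n₁=20
x̄₂=29.000, s₂=4.209, n₂=15
s_p² = [19·3.972² + 14·4.209²]/33 = 16.5985
SE = √(s_p²·(1/20+1/15)) = 1.3916
t = (59.750−29.000)/1.3916 = 22.0972
df = 33

test statistic = 22.097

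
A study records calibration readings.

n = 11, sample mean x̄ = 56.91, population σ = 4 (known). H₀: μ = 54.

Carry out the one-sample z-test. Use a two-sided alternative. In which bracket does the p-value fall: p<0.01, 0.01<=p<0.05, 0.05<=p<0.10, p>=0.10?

SE = σ/√n = 4/√11 = 1.2060
z = (x̄−μ₀)/SE = (56.91−54)/1.2060 = 2.4128
p-value (two-sided) = 0.01583
→ bracket: 0.01<=p<0.05

p-value bracket: 0.01<=p<0.05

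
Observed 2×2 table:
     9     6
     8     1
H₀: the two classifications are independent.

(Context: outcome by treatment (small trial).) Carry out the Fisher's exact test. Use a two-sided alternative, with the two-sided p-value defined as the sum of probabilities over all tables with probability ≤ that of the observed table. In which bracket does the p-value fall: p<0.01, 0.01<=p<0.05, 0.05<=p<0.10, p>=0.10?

Margins: r₁=15, r₂=9, c₁=17, c₂=7, n=24
p_obs = C(15,9)·C(9,8)/C(24,17); sum pmf over tables with pmf ≤ p_obs
p-value (two-sided) = 0.19071
→ bracket: p>=0.10

p-value bracket: p>=0.10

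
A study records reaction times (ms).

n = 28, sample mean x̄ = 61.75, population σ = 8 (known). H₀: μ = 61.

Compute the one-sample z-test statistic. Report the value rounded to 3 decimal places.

test statistic = 0.496

SE = σ/√n = 8/√28 = 1.5119
z = (x̄−μ₀)/SE = (61.75−61)/1.5119 = 0.4961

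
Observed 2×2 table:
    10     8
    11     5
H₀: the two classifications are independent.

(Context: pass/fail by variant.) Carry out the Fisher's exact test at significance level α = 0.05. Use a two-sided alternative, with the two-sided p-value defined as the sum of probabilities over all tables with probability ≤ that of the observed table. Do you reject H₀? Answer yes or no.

reject H₀: no

Margins: r₁=18, r₂=16, c₁=21, c₂=13, n=34
p_obs = C(18,10)·C(16,11)/C(34,21); sum pmf over tables with pmf ≤ p_obs
p-value (two-sided) = 0.49652
At α=0.05: p ≥ α → fail to reject H₀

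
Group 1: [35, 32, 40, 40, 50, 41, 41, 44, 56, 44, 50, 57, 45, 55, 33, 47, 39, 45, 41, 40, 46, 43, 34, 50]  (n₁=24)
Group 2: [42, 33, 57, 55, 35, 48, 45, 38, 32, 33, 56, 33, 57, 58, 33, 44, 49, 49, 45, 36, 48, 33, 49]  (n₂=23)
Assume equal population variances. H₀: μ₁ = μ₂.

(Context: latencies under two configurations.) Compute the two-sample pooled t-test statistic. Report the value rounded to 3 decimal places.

x̄₁=43.667, s₁=6.920, n₁=24
x̄₂=43.826, s₂=9.149, n₂=23
s_p² = [23·6.920² + 22·9.149²]/45 = 65.3919
SE = √(s_p²·(1/24+1/23)) = 2.3596
t = (43.667−43.826)/2.3596 = -0.0676
df = 45

test statistic = -0.068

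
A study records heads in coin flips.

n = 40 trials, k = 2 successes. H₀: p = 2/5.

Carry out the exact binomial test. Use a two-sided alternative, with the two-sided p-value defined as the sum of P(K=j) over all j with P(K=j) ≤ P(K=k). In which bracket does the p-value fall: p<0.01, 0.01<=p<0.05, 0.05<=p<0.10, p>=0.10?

p-value bracket: p<0.01

Exact binomial: n=40, k=2, p₀=2/5=0.4000
P(X=j) = C(n,j)·p₀^j·(1−p₀)^(n−j); p = Σ P(X=j) over j with P(X=j) ≤ P(X=2)
p-value (two-sided) = 0.00000
→ bracket: p<0.01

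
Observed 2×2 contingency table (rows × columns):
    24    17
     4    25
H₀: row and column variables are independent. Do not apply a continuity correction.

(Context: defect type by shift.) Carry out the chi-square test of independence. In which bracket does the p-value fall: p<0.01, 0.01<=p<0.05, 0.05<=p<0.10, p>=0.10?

Row totals [41, 29], col totals [28, 42], n=70
χ² = (24−16.40)²/16.40 + (17−24.60)²/24.60 + (4−11.60)²/11.60 + (25−17.40)²/17.40 = 14.1688
df = 1
p-value (upper-tail) = 0.00017
→ bracket: p<0.01

p-value bracket: p<0.01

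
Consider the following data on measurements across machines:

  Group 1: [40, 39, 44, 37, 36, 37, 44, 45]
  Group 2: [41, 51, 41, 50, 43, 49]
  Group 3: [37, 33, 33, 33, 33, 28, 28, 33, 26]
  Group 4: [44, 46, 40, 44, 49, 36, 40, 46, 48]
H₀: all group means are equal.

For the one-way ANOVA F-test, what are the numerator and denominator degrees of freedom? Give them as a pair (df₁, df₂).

degrees of freedom = [3, 28]

k = 4 groups, N = 32 total
df = (k−1, N−k) = (4−1, 32−4) = (3, 28)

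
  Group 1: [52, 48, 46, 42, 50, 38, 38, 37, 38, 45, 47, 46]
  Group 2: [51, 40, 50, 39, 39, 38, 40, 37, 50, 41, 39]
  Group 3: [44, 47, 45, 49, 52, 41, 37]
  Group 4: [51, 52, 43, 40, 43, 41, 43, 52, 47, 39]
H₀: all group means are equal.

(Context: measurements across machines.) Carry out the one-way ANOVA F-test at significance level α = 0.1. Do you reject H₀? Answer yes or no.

Group means [43.92, 42.18, 45.00, 45.10], grand mean 43.925
SSB = Σnᵢ(x̄ᵢ−x̄)² = 55.322; SSW = ΣΣ(x−x̄ᵢ)² = 957.453
MSB = 55.322/3 = 18.4407; MSW = 957.453/36 = 26.5959
F = MSB/MSW = 0.6934
df = (3, 36)
p-value (upper-tail) = 0.56212
At α=0.1: p ≥ α → fail to reject H₀

reject H₀: no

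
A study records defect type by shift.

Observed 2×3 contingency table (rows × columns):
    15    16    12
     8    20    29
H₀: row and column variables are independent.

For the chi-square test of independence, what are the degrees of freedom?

df = (r−1)(c−1) = (2−1)·(3−1) = 2

degrees of freedom = 2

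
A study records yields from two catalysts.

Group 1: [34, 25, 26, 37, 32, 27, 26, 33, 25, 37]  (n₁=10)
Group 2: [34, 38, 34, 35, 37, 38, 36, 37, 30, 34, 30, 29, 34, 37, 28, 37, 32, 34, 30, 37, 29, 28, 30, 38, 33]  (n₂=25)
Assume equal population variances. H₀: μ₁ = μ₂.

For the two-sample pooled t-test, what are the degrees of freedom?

df = n₁ + n₂ − 2 = 10 + 25 − 2 = 33

degrees of freedom = 33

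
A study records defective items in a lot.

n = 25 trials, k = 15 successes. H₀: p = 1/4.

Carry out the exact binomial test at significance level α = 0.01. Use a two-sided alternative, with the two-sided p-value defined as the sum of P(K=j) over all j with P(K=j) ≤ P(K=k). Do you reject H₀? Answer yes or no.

reject H₀: yes

Exact binomial: n=25, k=15, p₀=1/4=0.2500
P(X=j) = C(n,j)·p₀^j·(1−p₀)^(n−j); p = Σ P(X=j) over j with P(X=j) ≤ P(X=15)
p-value (two-sided) = 0.00021
At α=0.01: p < α → reject H₀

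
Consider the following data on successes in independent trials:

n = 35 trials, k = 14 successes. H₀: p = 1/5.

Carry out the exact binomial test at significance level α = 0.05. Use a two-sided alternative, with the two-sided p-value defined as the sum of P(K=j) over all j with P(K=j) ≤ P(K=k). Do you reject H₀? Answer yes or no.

reject H₀: yes

Exact binomial: n=35, k=14, p₀=1/5=0.2000
P(X=j) = C(n,j)·p₀^j·(1−p₀)^(n−j); p = Σ P(X=j) over j with P(X=j) ≤ P(X=14)
p-value (two-sided) = 0.00566
At α=0.05: p < α → reject H₀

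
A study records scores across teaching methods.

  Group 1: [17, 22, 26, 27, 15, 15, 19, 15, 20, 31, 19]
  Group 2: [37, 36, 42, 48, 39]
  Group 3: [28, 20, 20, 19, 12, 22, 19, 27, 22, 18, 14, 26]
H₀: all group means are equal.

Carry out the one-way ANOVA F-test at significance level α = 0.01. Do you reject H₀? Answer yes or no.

reject H₀: yes

Group means [20.55, 40.40, 20.58], grand mean 24.107
SSB = Σnᵢ(x̄ᵢ−x̄)² = 1615.835; SSW = ΣΣ(x−x̄ᵢ)² = 644.844
MSB = 1615.835/2 = 807.9173; MSW = 644.844/25 = 25.7938
F = MSB/MSW = 31.3222
df = (2, 25)
p-value (upper-tail) = 0.00000
At α=0.01: p < α → reject H₀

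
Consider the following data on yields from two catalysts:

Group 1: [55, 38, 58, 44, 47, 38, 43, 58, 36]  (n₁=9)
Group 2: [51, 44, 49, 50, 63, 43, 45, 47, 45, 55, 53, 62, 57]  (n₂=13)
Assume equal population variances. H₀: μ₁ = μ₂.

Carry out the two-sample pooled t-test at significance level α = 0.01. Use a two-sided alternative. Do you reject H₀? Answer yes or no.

x̄₁=46.333, s₁=8.732, n₁=9
x̄₂=51.077, s₂=6.626, n₂=13
s_p² = [8·8.732² + 12·6.626²]/20 = 56.8462
SE = √(s_p²·(1/9+1/13)) = 3.2694
t = (46.333−51.077)/3.2694 = -1.4509
df = 20
p-value (two-sided) = 0.16231
At α=0.01: p ≥ α → fail to reject H₀

reject H₀: no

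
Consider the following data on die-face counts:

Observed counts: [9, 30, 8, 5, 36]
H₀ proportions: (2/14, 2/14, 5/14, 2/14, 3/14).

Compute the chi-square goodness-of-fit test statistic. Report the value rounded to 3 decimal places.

test statistic = 62.786

n = 88; E_i = n·p_i = [12.57, 12.57, 31.43, 12.57, 18.86]
χ² = (9−12.57)²/12.57 + (30−12.57)²/12.57 + (8−31.43)²/31.43 + (5−12.57)²/12.57 + (36−18.86)²/18.86 = 62.7864
df = 4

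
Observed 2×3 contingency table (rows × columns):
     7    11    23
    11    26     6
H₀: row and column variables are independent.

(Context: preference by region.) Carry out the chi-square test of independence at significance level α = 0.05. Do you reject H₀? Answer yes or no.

reject H₀: yes

Row totals [41, 43], col totals [18, 37, 29], n=84
χ² = (7−8.79)²/8.79 + (11−18.06)²/18.06 + (23−14.15)²/14.15 + (11−9.21)²/9.21 + (26−18.94)²/18.94 + (6−14.85)²/14.85 = 16.8974
df = 2
p-value (upper-tail) = 0.00021
At α=0.05: p < α → reject H₀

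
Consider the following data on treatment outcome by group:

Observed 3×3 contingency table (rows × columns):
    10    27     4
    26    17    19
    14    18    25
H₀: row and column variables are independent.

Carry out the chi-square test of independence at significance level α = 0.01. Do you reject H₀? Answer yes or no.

Row totals [41, 62, 57], col totals [50, 62, 48], n=160
χ² = (10−12.81)²/12.81 + (27−15.89)²/15.89 + (4−12.30)²/12.30 + (26−19.38)²/19.38 + (17−24.02)²/24.02 + (19−18.60)²/18.60 + (14−17.81)²/17.81 + (18−22.09)²/22.09 + (25−17.10)²/17.10 = 23.5410
df = 4
p-value (upper-tail) = 0.00010
At α=0.01: p < α → reject H₀

reject H₀: yes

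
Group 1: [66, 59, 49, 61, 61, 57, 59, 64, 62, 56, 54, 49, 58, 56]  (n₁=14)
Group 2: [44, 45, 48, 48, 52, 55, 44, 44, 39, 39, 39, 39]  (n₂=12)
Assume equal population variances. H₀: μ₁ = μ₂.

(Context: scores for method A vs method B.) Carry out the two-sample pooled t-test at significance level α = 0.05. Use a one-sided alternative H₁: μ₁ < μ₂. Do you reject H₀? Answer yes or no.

reject H₀: no

x̄₁=57.929, s₁=4.984, n₁=14
x̄₂=44.667, s₂=5.331, n₂=12
s_p² = [13·4.984² + 11·5.331²]/24 = 26.4831
SE = √(s_p²·(1/14+1/12)) = 2.0245
t = (57.929−44.667)/2.0245 = 6.5507
df = 24
p-value (one-sided, H₁ less) = 1.00000
At α=0.05: p ≥ α → fail to reject H₀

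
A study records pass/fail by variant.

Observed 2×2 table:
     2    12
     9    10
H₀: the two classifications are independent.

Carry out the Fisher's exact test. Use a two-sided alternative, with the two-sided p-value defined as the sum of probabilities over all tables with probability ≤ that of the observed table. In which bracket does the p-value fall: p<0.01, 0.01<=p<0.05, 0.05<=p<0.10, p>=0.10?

Margins: r₁=14, r₂=19, c₁=11, c₂=22, n=33
p_obs = C(14,2)·C(19,9)/C(33,11); sum pmf over tables with pmf ≤ p_obs
p-value (two-sided) = 0.06741
→ bracket: 0.05<=p<0.10

p-value bracket: 0.05<=p<0.10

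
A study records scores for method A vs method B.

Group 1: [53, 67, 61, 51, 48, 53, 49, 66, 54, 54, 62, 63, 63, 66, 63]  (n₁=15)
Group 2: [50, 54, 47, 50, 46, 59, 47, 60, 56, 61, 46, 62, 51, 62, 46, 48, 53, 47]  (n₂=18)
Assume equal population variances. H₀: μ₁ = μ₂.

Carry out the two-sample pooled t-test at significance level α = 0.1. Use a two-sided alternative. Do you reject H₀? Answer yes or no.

reject H₀: yes

x̄₁=58.200, s₁=6.657, n₁=15
x̄₂=52.500, s₂=6.032, n₂=18
s_p² = [14·6.657² + 17·6.032²]/31 = 39.9645
SE = √(s_p²·(1/15+1/18)) = 2.2101
t = (58.200−52.500)/2.2101 = 2.5791
df = 31
p-value (two-sided) = 0.01488
At α=0.1: p < α → reject H₀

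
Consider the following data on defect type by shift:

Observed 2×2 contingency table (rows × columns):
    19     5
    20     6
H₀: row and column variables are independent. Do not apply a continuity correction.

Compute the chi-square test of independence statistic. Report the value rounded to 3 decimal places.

Row totals [24, 26], col totals [39, 11], n=50
χ² = (19−18.72)²/18.72 + (5−5.28)²/5.28 + (20−20.28)²/20.28 + (6−5.72)²/5.72 = 0.0366
df = 1

test statistic = 0.037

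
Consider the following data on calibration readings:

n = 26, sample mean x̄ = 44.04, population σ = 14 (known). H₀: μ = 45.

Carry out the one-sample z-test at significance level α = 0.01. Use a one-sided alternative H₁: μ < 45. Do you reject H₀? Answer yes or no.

SE = σ/√n = 14/√26 = 2.7456
z = (x̄−μ₀)/SE = (44.04−45)/2.7456 = -0.3496
p-value (one-sided, H₁ less) = 0.36330
At α=0.01: p ≥ α → fail to reject H₀

reject H₀: no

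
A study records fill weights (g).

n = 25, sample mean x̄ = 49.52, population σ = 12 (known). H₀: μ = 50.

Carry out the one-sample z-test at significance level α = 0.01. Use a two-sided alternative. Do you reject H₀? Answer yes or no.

reject H₀: no

SE = σ/√n = 12/√25 = 2.4000
z = (x̄−μ₀)/SE = (49.52−50)/2.4000 = -0.2000
p-value (two-sided) = 0.84148
At α=0.01: p ≥ α → fail to reject H₀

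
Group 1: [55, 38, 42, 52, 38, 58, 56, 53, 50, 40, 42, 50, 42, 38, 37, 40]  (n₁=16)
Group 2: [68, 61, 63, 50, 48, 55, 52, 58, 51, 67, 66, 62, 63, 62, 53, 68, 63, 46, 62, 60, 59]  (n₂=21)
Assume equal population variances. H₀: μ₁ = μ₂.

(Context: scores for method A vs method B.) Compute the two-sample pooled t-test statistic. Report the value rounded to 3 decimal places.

test statistic = -5.673

x̄₁=45.688, s₁=7.454, n₁=16
x̄₂=58.905, s₂=6.678, n₂=21
s_p² = [15·7.454² + 20·6.678²]/35 = 49.2928
SE = √(s_p²·(1/16+1/21)) = 2.3298
t = (45.688−58.905)/2.3298 = -5.6731
df = 35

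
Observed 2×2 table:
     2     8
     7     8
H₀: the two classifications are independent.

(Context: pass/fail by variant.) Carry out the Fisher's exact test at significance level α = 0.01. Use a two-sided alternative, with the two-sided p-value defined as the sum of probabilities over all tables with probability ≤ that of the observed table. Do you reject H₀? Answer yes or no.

Margins: r₁=10, r₂=15, c₁=9, c₂=16, n=25
p_obs = C(10,2)·C(15,7)/C(25,9); sum pmf over tables with pmf ≤ p_obs
p-value (two-sided) = 0.22896
At α=0.01: p ≥ α → fail to reject H₀

reject H₀: no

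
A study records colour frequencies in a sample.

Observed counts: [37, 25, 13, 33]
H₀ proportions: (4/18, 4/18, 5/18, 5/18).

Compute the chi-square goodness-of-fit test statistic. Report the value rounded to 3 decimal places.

n = 108; E_i = n·p_i = [24.00, 24.00, 30.00, 30.00]
χ² = (37−24.00)²/24.00 + (25−24.00)²/24.00 + (13−30.00)²/30.00 + (33−30.00)²/30.00 = 17.0167
df = 3

test statistic = 17.017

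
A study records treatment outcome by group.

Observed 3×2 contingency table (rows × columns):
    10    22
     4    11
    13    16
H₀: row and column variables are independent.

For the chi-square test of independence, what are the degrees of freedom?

degrees of freedom = 2

df = (r−1)(c−1) = (3−1)·(2−1) = 2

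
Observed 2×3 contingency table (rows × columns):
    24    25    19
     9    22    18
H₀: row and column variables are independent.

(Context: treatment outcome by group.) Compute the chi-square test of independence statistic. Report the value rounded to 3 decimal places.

Row totals [68, 49], col totals [33, 47, 37], n=117
χ² = (24−19.18)²/19.18 + (25−27.32)²/27.32 + (19−21.50)²/21.50 + (9−13.82)²/13.82 + (22−19.68)²/19.68 + (18−15.50)²/15.50 = 4.0583
df = 2

test statistic = 4.058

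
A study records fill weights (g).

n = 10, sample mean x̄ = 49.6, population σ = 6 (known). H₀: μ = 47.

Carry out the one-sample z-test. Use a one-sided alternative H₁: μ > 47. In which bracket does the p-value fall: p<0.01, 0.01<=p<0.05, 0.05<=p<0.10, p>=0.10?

p-value bracket: 0.05<=p<0.10

SE = σ/√n = 6/√10 = 1.8974
z = (x̄−μ₀)/SE = (49.6−47)/1.8974 = 1.3703
p-value (one-sided, H₁ greater) = 0.08529
→ bracket: 0.05<=p<0.10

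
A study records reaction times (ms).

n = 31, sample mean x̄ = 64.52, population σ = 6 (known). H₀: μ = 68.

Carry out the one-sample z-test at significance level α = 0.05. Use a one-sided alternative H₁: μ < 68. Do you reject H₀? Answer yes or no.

SE = σ/√n = 6/√31 = 1.0776
z = (x̄−μ₀)/SE = (64.52−68)/1.0776 = -3.2293
p-value (one-sided, H₁ less) = 0.00062
At α=0.05: p < α → reject H₀

reject H₀: yes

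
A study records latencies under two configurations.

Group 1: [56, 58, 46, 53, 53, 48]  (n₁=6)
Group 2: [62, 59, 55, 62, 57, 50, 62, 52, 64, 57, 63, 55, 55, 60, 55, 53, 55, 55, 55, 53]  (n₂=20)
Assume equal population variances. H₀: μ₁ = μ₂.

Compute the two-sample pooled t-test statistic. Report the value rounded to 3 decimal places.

test statistic = -2.393

x̄₁=52.333, s₁=4.590, n₁=6
x̄₂=56.950, s₂=4.019, n₂=20
s_p² = [5·4.590² + 19·4.019²]/24 = 17.1785
SE = √(s_p²·(1/6+1/20)) = 1.9292
t = (52.333−56.950)/1.9292 = -2.3930
df = 24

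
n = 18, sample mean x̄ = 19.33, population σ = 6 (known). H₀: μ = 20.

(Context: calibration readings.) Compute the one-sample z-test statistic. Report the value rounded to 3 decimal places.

SE = σ/√n = 6/√18 = 1.4142
z = (x̄−μ₀)/SE = (19.33−20)/1.4142 = -0.4738

test statistic = -0.474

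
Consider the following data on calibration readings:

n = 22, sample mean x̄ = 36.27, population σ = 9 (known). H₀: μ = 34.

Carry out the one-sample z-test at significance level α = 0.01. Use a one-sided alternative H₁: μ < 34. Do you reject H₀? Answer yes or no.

reject H₀: no

SE = σ/√n = 9/√22 = 1.9188
z = (x̄−μ₀)/SE = (36.27−34)/1.9188 = 1.1830
p-value (one-sided, H₁ less) = 0.88160
At α=0.01: p ≥ α → fail to reject H₀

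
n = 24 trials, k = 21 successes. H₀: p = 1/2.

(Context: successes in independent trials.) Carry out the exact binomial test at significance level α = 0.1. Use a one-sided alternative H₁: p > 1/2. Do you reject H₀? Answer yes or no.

Exact binomial: n=24, k=21, p₀=1/2=0.5000
P(X≥21) from Σ C(n,i)·p₀^i·(1−p₀)^(n−i)
p-value (one-sided, H₁ greater) = 0.00014
At α=0.1: p < α → reject H₀

reject H₀: yes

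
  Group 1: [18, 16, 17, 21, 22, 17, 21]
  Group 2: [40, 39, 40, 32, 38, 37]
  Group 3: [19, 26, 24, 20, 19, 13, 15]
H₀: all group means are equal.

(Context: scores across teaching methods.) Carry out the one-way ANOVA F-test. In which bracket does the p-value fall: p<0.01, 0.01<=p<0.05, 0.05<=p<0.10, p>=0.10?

Group means [18.86, 37.67, 19.43], grand mean 24.700
SSB = Σnᵢ(x̄ᵢ−x̄)² = 1442.295; SSW = ΣΣ(x−x̄ᵢ)² = 205.905
MSB = 1442.295/2 = 721.1476; MSW = 205.905/17 = 12.1120
F = MSB/MSW = 59.5397
df = (2, 17)
p-value (upper-tail) = 0.00000
→ bracket: p<0.01

p-value bracket: p<0.01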